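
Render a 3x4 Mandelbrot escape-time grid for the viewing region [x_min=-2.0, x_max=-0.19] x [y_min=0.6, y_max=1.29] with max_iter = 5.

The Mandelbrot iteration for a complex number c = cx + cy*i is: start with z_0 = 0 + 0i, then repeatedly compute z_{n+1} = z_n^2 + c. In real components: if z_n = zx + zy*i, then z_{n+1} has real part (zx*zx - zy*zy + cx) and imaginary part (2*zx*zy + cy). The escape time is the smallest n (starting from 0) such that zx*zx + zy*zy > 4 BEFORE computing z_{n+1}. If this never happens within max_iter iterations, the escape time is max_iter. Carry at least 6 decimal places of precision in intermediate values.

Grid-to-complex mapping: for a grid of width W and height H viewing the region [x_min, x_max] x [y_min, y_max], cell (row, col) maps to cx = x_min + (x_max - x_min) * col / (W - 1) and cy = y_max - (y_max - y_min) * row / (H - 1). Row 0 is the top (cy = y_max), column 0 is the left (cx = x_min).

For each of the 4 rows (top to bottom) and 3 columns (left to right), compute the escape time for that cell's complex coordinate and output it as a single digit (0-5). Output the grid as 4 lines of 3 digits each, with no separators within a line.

(row=0, col=0): c = -2.0000 + 1.2900i → escape time 1
(row=0, col=1): c = -1.0950 + 1.2900i → escape time 2
(row=0, col=2): c = -0.1900 + 1.2900i → escape time 3
(row=1, col=0): c = -2.0000 + 1.0600i → escape time 1
(row=1, col=1): c = -1.0950 + 1.0600i → escape time 3
(row=1, col=2): c = -0.1900 + 1.0600i → escape time 5
(row=2, col=0): c = -2.0000 + 0.8300i → escape time 1
(row=2, col=1): c = -1.0950 + 0.8300i → escape time 3
(row=2, col=2): c = -0.1900 + 0.8300i → escape time 5
(row=3, col=0): c = -2.0000 + 0.6000i → escape time 1
(row=3, col=1): c = -1.0950 + 0.6000i → escape time 4
(row=3, col=2): c = -0.1900 + 0.6000i → escape time 5

Answer: 123
135
135
145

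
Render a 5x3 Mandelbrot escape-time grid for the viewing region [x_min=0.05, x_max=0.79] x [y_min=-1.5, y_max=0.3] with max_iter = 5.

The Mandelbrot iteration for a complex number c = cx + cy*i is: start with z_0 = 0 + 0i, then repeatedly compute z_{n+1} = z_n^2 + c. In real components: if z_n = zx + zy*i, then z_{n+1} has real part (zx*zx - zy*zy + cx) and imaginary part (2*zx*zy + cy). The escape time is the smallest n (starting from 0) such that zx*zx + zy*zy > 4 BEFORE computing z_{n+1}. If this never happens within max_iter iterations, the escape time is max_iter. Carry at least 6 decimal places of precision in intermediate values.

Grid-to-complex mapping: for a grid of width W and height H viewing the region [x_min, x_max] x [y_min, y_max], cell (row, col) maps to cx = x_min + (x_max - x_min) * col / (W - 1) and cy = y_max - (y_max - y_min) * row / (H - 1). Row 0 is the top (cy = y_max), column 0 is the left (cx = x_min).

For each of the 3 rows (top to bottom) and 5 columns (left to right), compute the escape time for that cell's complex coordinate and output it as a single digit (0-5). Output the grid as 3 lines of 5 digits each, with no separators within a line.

Answer: 55543
55533
22222

Derivation:
(row=0, col=0): c = 0.0500 + 0.3000i → escape time 5
(row=0, col=1): c = 0.2350 + 0.3000i → escape time 5
(row=0, col=2): c = 0.4200 + 0.3000i → escape time 5
(row=0, col=3): c = 0.6050 + 0.3000i → escape time 4
(row=0, col=4): c = 0.7900 + 0.3000i → escape time 3
(row=1, col=0): c = 0.0500 + -0.6000i → escape time 5
(row=1, col=1): c = 0.2350 + -0.6000i → escape time 5
(row=1, col=2): c = 0.4200 + -0.6000i → escape time 5
(row=1, col=3): c = 0.6050 + -0.6000i → escape time 3
(row=1, col=4): c = 0.7900 + -0.6000i → escape time 3
(row=2, col=0): c = 0.0500 + -1.5000i → escape time 2
(row=2, col=1): c = 0.2350 + -1.5000i → escape time 2
(row=2, col=2): c = 0.4200 + -1.5000i → escape time 2
(row=2, col=3): c = 0.6050 + -1.5000i → escape time 2
(row=2, col=4): c = 0.7900 + -1.5000i → escape time 2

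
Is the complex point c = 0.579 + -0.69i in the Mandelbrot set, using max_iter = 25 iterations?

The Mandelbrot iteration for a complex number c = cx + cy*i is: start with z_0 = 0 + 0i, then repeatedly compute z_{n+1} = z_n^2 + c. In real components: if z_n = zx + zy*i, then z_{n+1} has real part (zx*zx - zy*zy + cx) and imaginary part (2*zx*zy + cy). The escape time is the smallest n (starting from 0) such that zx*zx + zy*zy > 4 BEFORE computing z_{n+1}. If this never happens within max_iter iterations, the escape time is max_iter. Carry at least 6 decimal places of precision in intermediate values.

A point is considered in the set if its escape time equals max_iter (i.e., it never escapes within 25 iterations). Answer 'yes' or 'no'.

Answer: no

Derivation:
z_0 = 0 + 0i, c = 0.5790 + -0.6900i
Iter 1: z = 0.5790 + -0.6900i, |z|^2 = 0.8113
Iter 2: z = 0.4381 + -1.4890i, |z|^2 = 2.4091
Iter 3: z = -1.4462 + -1.9948i, |z|^2 = 6.0708
Escaped at iteration 3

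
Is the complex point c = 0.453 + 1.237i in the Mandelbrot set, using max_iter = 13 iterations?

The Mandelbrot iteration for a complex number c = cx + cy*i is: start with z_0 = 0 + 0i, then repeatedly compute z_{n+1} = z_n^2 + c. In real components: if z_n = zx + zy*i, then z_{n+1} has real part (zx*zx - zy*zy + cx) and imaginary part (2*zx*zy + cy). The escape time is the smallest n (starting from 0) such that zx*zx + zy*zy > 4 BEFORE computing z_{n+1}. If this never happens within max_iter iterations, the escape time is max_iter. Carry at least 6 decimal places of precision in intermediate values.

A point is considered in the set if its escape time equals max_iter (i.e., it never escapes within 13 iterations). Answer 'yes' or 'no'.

z_0 = 0 + 0i, c = 0.4530 + 1.2370i
Iter 1: z = 0.4530 + 1.2370i, |z|^2 = 1.7354
Iter 2: z = -0.8720 + 2.3577i, |z|^2 = 6.3192
Escaped at iteration 2

Answer: no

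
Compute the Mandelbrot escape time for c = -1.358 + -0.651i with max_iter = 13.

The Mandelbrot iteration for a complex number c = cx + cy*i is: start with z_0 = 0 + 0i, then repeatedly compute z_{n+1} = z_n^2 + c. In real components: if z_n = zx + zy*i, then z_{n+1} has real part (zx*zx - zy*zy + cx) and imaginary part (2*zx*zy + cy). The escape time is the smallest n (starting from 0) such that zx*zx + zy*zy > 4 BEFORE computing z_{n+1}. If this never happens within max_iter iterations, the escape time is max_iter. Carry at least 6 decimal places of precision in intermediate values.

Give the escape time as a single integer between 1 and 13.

Answer: 3

Derivation:
z_0 = 0 + 0i, c = -1.3580 + -0.6510i
Iter 1: z = -1.3580 + -0.6510i, |z|^2 = 2.2680
Iter 2: z = 0.0624 + 1.1171i, |z|^2 = 1.2518
Iter 3: z = -2.6021 + -0.5117i, |z|^2 = 7.0325
Escaped at iteration 3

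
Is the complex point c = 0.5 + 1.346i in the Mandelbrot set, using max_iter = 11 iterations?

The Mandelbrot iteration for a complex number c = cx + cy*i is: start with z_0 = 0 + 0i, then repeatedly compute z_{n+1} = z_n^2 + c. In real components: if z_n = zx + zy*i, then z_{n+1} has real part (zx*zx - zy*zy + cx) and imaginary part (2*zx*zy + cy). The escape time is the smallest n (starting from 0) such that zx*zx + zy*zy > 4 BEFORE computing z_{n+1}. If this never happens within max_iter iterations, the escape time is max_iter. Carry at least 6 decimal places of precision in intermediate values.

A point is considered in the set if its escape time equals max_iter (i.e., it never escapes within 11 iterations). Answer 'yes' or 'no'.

Answer: no

Derivation:
z_0 = 0 + 0i, c = 0.5000 + 1.3460i
Iter 1: z = 0.5000 + 1.3460i, |z|^2 = 2.0617
Iter 2: z = -1.0617 + 2.6920i, |z|^2 = 8.3741
Escaped at iteration 2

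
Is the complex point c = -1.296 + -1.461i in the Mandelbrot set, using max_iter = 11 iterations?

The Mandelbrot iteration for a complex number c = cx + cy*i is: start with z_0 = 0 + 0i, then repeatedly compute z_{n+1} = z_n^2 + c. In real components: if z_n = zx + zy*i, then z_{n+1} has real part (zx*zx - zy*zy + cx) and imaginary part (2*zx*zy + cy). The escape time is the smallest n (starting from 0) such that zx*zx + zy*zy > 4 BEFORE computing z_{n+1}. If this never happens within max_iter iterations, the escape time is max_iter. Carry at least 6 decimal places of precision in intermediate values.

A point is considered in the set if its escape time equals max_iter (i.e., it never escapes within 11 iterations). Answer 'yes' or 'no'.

z_0 = 0 + 0i, c = -1.2960 + -1.4610i
Iter 1: z = -1.2960 + -1.4610i, |z|^2 = 3.8141
Iter 2: z = -1.7509 + 2.3259i, |z|^2 = 8.4755
Escaped at iteration 2

Answer: no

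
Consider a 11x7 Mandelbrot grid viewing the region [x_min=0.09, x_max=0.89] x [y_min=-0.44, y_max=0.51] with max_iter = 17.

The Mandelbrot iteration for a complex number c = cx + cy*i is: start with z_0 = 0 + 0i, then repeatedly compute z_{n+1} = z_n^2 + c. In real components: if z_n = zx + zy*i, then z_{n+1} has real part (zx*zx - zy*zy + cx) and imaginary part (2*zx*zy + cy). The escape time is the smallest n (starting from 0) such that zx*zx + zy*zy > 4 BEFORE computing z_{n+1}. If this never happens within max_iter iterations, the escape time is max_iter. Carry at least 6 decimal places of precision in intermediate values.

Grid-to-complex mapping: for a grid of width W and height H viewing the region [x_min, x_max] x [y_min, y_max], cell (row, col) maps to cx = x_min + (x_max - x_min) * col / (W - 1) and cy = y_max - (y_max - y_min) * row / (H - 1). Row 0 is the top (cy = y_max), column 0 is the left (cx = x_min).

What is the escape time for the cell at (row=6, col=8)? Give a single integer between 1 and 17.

z_0 = 0 + 0i, c = 0.7300 + -0.4400i
Iter 1: z = 0.7300 + -0.4400i, |z|^2 = 0.7265
Iter 2: z = 1.0693 + -1.0824i, |z|^2 = 2.3150
Iter 3: z = 0.7018 + -2.7548i, |z|^2 = 8.0816
Escaped at iteration 3

Answer: 3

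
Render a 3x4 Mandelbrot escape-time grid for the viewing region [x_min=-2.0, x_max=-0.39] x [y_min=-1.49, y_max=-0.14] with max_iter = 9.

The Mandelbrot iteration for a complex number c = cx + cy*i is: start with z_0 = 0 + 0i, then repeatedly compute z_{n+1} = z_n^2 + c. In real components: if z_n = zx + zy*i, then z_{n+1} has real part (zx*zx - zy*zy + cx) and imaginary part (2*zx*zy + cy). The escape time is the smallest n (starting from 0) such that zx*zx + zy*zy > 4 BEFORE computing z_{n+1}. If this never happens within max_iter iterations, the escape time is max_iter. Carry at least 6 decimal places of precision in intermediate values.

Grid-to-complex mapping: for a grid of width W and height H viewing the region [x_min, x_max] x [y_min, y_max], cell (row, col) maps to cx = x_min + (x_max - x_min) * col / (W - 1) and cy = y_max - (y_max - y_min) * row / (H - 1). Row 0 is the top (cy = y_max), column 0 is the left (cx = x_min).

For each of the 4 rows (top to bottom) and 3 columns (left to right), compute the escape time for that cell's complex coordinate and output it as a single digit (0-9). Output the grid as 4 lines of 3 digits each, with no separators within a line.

(row=0, col=0): c = -2.0000 + -0.1400i → escape time 1
(row=0, col=1): c = -1.1950 + -0.1400i → escape time 9
(row=0, col=2): c = -0.3900 + -0.1400i → escape time 9
(row=1, col=0): c = -2.0000 + -0.5900i → escape time 1
(row=1, col=1): c = -1.1950 + -0.5900i → escape time 3
(row=1, col=2): c = -0.3900 + -0.5900i → escape time 9
(row=2, col=0): c = -2.0000 + -1.0400i → escape time 1
(row=2, col=1): c = -1.1950 + -1.0400i → escape time 3
(row=2, col=2): c = -0.3900 + -1.0400i → escape time 4
(row=3, col=0): c = -2.0000 + -1.4900i → escape time 1
(row=3, col=1): c = -1.1950 + -1.4900i → escape time 2
(row=3, col=2): c = -0.3900 + -1.4900i → escape time 2

Answer: 199
139
134
122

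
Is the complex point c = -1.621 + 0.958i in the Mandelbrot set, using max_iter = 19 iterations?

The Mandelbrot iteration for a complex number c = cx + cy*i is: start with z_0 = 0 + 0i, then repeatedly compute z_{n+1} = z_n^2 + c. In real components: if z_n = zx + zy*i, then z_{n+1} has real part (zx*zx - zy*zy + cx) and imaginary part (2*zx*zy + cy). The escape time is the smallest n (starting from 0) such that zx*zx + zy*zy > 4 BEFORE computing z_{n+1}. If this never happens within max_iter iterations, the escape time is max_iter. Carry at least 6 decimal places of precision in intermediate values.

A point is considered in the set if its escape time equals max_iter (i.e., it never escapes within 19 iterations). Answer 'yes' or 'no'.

Answer: no

Derivation:
z_0 = 0 + 0i, c = -1.6210 + 0.9580i
Iter 1: z = -1.6210 + 0.9580i, |z|^2 = 3.5454
Iter 2: z = 0.0889 + -2.1478i, |z|^2 = 4.6211
Escaped at iteration 2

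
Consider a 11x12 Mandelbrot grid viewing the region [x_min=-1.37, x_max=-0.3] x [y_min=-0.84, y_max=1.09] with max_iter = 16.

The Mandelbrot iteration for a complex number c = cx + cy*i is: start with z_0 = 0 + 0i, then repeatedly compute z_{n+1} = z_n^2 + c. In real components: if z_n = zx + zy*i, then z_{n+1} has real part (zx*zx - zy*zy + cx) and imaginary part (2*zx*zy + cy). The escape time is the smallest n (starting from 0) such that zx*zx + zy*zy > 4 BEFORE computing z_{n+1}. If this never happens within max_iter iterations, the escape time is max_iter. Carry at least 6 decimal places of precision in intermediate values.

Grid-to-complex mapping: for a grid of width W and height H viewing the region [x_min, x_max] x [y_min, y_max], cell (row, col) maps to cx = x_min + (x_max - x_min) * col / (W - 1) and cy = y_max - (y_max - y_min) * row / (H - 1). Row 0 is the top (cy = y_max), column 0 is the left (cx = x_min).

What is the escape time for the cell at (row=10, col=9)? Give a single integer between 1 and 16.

z_0 = 0 + 0i, c = -0.4070 + -0.6645i
Iter 1: z = -0.4070 + -0.6645i, |z|^2 = 0.6073
Iter 2: z = -0.6830 + -0.1236i, |z|^2 = 0.4817
Iter 3: z = 0.0442 + -0.4957i, |z|^2 = 0.2477
Iter 4: z = -0.6508 + -0.7083i, |z|^2 = 0.9253
Iter 5: z = -0.4852 + 0.2574i, |z|^2 = 0.3017
Iter 6: z = -0.2378 + -0.9143i, |z|^2 = 0.8926
Iter 7: z = -1.1865 + -0.2297i, |z|^2 = 1.4605
Iter 8: z = 0.9479 + -0.1195i, |z|^2 = 0.9129
Iter 9: z = 0.4773 + -0.8911i, |z|^2 = 1.0219
Iter 10: z = -0.9733 + -1.5152i, |z|^2 = 3.2431
Iter 11: z = -1.7556 + 2.2848i, |z|^2 = 8.3026
Escaped at iteration 11

Answer: 11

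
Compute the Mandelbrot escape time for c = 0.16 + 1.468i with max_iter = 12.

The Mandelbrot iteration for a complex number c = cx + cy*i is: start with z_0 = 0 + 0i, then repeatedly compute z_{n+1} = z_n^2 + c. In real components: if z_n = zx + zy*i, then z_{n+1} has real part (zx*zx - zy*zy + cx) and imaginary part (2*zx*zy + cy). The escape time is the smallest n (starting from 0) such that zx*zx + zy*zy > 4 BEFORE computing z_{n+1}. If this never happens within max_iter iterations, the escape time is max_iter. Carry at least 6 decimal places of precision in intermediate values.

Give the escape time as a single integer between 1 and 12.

Answer: 2

Derivation:
z_0 = 0 + 0i, c = 0.1600 + 1.4680i
Iter 1: z = 0.1600 + 1.4680i, |z|^2 = 2.1806
Iter 2: z = -1.9694 + 1.9378i, |z|^2 = 7.6335
Escaped at iteration 2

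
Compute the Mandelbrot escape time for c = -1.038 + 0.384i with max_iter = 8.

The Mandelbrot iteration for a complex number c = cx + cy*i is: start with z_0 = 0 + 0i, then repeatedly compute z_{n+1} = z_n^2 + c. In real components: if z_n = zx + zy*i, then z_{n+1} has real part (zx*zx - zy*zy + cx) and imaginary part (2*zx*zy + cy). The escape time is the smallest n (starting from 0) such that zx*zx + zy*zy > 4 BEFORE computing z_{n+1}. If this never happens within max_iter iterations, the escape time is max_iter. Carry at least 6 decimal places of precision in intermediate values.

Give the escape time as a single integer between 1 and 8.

Answer: 8

Derivation:
z_0 = 0 + 0i, c = -1.0380 + 0.3840i
Iter 1: z = -1.0380 + 0.3840i, |z|^2 = 1.2249
Iter 2: z = -0.1080 + -0.4132i, |z|^2 = 0.1824
Iter 3: z = -1.1971 + 0.4733i, |z|^2 = 1.6569
Iter 4: z = 0.1710 + -0.7490i, |z|^2 = 0.5903
Iter 5: z = -1.5698 + 0.1279i, |z|^2 = 2.4807
Iter 6: z = 1.4100 + -0.0175i, |z|^2 = 1.9883
Iter 7: z = 0.9497 + 0.3346i, |z|^2 = 1.0139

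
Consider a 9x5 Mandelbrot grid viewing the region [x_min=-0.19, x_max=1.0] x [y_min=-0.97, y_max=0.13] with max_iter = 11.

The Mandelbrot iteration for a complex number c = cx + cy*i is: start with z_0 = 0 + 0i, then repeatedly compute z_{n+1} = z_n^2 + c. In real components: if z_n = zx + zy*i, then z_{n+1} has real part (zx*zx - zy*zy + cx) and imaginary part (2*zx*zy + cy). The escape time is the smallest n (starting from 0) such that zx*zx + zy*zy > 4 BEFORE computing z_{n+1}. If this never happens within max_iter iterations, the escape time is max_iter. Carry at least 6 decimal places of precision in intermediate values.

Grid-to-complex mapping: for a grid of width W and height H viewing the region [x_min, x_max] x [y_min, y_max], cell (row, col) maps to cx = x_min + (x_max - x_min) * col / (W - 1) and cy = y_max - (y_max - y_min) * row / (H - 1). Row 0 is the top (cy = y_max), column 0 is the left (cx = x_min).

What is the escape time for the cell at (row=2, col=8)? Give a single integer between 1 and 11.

Answer: 2

Derivation:
z_0 = 0 + 0i, c = 1.0000 + -0.4200i
Iter 1: z = 1.0000 + -0.4200i, |z|^2 = 1.1764
Iter 2: z = 1.8236 + -1.2600i, |z|^2 = 4.9131
Escaped at iteration 2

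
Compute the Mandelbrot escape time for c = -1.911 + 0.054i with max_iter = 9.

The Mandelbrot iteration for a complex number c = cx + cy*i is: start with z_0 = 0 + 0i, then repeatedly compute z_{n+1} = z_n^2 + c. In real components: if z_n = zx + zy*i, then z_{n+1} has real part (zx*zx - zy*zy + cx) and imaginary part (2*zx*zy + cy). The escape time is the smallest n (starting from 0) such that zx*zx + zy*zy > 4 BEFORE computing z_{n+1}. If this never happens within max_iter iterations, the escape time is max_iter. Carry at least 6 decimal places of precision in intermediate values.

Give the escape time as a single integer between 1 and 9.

Answer: 5

Derivation:
z_0 = 0 + 0i, c = -1.9110 + 0.0540i
Iter 1: z = -1.9110 + 0.0540i, |z|^2 = 3.6548
Iter 2: z = 1.7380 + -0.1524i, |z|^2 = 3.0439
Iter 3: z = 1.0864 + -0.4757i, |z|^2 = 1.4066
Iter 4: z = -0.9569 + -0.9796i, |z|^2 = 1.8754
Iter 5: z = -1.9550 + 1.9289i, |z|^2 = 7.5426
Escaped at iteration 5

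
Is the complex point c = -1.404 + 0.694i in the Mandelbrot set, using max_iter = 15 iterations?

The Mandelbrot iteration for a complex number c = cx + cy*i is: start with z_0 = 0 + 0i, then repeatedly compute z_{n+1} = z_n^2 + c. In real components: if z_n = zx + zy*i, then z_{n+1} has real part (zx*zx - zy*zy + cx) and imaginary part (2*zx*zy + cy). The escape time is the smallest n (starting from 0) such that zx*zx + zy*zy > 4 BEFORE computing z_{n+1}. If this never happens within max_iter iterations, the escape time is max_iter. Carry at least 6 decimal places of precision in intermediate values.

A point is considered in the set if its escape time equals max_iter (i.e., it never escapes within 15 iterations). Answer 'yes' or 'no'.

z_0 = 0 + 0i, c = -1.4040 + 0.6940i
Iter 1: z = -1.4040 + 0.6940i, |z|^2 = 2.4529
Iter 2: z = 0.0856 + -1.2548i, |z|^2 = 1.5817
Iter 3: z = -2.9711 + 0.4792i, |z|^2 = 9.0570
Escaped at iteration 3

Answer: no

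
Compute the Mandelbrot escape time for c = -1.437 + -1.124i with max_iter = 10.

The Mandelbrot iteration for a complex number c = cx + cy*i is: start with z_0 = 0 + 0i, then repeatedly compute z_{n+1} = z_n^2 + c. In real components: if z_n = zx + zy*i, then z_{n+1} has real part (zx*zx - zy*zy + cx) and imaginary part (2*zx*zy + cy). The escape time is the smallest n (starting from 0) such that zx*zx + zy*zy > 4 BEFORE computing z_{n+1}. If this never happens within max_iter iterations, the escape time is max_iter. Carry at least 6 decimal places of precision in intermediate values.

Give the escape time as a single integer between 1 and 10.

z_0 = 0 + 0i, c = -1.4370 + -1.1240i
Iter 1: z = -1.4370 + -1.1240i, |z|^2 = 3.3283
Iter 2: z = -0.6354 + 2.1064i, |z|^2 = 4.8406
Escaped at iteration 2

Answer: 2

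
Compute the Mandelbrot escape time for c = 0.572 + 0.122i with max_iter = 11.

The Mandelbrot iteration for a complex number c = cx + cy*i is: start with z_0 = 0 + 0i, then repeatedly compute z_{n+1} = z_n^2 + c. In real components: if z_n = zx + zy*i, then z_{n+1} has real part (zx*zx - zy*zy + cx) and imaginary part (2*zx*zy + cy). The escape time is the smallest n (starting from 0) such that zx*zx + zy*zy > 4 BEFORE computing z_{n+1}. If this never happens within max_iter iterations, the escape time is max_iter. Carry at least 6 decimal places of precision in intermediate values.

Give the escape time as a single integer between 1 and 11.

Answer: 4

Derivation:
z_0 = 0 + 0i, c = 0.5720 + 0.1220i
Iter 1: z = 0.5720 + 0.1220i, |z|^2 = 0.3421
Iter 2: z = 0.8843 + 0.2616i, |z|^2 = 0.8504
Iter 3: z = 1.2856 + 0.5846i, |z|^2 = 1.9945
Iter 4: z = 1.8829 + 1.6251i, |z|^2 = 6.1864
Escaped at iteration 4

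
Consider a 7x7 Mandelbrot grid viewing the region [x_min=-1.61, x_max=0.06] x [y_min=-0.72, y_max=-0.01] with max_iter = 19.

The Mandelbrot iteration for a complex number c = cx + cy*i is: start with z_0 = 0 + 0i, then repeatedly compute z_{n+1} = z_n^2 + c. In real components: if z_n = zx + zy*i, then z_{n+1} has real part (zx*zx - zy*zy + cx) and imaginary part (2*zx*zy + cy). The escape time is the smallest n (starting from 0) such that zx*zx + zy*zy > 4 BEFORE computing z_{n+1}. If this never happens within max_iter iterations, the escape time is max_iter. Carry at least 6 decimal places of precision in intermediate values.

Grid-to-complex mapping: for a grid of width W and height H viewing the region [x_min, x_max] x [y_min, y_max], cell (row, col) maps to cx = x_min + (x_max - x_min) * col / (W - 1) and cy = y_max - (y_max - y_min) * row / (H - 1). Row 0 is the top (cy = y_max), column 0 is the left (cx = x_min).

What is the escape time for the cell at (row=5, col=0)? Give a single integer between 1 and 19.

z_0 = 0 + 0i, c = -1.6100 + -0.6017i
Iter 1: z = -1.6100 + -0.6017i, |z|^2 = 2.9541
Iter 2: z = 0.6201 + 1.3357i, |z|^2 = 2.1686
Iter 3: z = -3.0096 + 1.0549i, |z|^2 = 10.1703
Escaped at iteration 3

Answer: 3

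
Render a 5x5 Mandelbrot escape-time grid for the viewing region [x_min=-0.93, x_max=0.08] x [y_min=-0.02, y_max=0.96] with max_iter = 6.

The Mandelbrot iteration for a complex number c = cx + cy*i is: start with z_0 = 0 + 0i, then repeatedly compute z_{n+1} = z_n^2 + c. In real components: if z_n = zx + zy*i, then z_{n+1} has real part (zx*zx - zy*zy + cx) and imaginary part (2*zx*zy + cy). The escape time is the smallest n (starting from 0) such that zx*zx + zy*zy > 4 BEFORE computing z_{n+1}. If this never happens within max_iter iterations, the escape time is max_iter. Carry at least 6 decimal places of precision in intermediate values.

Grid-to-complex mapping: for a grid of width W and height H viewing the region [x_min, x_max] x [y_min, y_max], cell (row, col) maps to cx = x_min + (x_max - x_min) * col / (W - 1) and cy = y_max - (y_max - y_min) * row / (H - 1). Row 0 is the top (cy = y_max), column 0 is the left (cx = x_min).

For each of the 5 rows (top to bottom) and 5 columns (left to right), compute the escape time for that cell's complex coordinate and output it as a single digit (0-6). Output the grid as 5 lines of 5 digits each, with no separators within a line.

(row=0, col=0): c = -0.9300 + 0.9600i → escape time 3
(row=0, col=1): c = -0.6775 + 0.9600i → escape time 4
(row=0, col=2): c = -0.4250 + 0.9600i → escape time 4
(row=0, col=3): c = -0.1725 + 0.9600i → escape time 6
(row=0, col=4): c = 0.0800 + 0.9600i → escape time 5
(row=1, col=0): c = -0.9300 + 0.7150i → escape time 4
(row=1, col=1): c = -0.6775 + 0.7150i → escape time 5
(row=1, col=2): c = -0.4250 + 0.7150i → escape time 6
(row=1, col=3): c = -0.1725 + 0.7150i → escape time 6
(row=1, col=4): c = 0.0800 + 0.7150i → escape time 6
(row=2, col=0): c = -0.9300 + 0.4700i → escape time 5
(row=2, col=1): c = -0.6775 + 0.4700i → escape time 6
(row=2, col=2): c = -0.4250 + 0.4700i → escape time 6
(row=2, col=3): c = -0.1725 + 0.4700i → escape time 6
(row=2, col=4): c = 0.0800 + 0.4700i → escape time 6
(row=3, col=0): c = -0.9300 + 0.2250i → escape time 6
(row=3, col=1): c = -0.6775 + 0.2250i → escape time 6
(row=3, col=2): c = -0.4250 + 0.2250i → escape time 6
(row=3, col=3): c = -0.1725 + 0.2250i → escape time 6
(row=3, col=4): c = 0.0800 + 0.2250i → escape time 6
(row=4, col=0): c = -0.9300 + -0.0200i → escape time 6
(row=4, col=1): c = -0.6775 + -0.0200i → escape time 6
(row=4, col=2): c = -0.4250 + -0.0200i → escape time 6
(row=4, col=3): c = -0.1725 + -0.0200i → escape time 6
(row=4, col=4): c = 0.0800 + -0.0200i → escape time 6

Answer: 34465
45666
56666
66666
66666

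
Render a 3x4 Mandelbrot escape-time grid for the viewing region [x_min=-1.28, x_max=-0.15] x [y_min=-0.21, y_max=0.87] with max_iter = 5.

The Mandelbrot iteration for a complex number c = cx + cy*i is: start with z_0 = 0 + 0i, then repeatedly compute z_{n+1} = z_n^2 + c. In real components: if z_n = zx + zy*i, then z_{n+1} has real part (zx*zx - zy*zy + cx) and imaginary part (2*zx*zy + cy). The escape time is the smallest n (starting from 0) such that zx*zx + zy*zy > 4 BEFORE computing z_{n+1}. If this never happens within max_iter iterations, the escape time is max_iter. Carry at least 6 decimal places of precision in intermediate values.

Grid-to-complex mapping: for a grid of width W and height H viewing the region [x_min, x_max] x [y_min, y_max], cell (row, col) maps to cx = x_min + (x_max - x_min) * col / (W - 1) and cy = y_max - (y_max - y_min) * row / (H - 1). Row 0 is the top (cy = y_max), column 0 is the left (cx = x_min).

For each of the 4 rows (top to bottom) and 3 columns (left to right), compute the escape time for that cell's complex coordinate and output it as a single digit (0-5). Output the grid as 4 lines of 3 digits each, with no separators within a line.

Answer: 345
455
555
555

Derivation:
(row=0, col=0): c = -1.2800 + 0.8700i → escape time 3
(row=0, col=1): c = -0.7150 + 0.8700i → escape time 4
(row=0, col=2): c = -0.1500 + 0.8700i → escape time 5
(row=1, col=0): c = -1.2800 + 0.5100i → escape time 4
(row=1, col=1): c = -0.7150 + 0.5100i → escape time 5
(row=1, col=2): c = -0.1500 + 0.5100i → escape time 5
(row=2, col=0): c = -1.2800 + 0.1500i → escape time 5
(row=2, col=1): c = -0.7150 + 0.1500i → escape time 5
(row=2, col=2): c = -0.1500 + 0.1500i → escape time 5
(row=3, col=0): c = -1.2800 + -0.2100i → escape time 5
(row=3, col=1): c = -0.7150 + -0.2100i → escape time 5
(row=3, col=2): c = -0.1500 + -0.2100i → escape time 5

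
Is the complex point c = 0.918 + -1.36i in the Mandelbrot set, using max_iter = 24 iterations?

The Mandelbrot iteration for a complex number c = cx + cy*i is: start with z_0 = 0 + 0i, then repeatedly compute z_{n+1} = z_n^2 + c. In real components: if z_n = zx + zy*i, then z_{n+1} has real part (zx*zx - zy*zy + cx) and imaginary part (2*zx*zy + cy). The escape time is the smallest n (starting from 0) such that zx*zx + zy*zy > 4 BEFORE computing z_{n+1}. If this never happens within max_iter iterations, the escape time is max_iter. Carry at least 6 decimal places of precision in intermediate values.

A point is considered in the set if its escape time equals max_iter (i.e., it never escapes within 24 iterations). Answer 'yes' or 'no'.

z_0 = 0 + 0i, c = 0.9180 + -1.3600i
Iter 1: z = 0.9180 + -1.3600i, |z|^2 = 2.6923
Iter 2: z = -0.0889 + -3.8570i, |z|^2 = 14.8840
Escaped at iteration 2

Answer: no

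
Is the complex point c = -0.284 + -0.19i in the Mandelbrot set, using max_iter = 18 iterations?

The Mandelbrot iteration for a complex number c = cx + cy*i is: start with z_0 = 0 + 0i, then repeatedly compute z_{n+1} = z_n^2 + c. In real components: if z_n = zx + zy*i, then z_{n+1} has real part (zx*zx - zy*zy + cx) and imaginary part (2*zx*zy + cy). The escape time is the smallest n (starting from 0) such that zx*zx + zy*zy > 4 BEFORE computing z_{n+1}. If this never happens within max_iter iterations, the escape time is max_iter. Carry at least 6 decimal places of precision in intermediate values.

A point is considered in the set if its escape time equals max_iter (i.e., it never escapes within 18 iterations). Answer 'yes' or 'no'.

z_0 = 0 + 0i, c = -0.2840 + -0.1900i
Iter 1: z = -0.2840 + -0.1900i, |z|^2 = 0.1168
Iter 2: z = -0.2394 + -0.0821i, |z|^2 = 0.0641
Iter 3: z = -0.2334 + -0.1507i, |z|^2 = 0.0772
Iter 4: z = -0.2522 + -0.1197i, |z|^2 = 0.0779
Iter 5: z = -0.2347 + -0.1296i, |z|^2 = 0.0719
Iter 6: z = -0.2457 + -0.1291i, |z|^2 = 0.0771
Iter 7: z = -0.2403 + -0.1265i, |z|^2 = 0.0738
Iter 8: z = -0.2423 + -0.1292i, |z|^2 = 0.0754
Iter 9: z = -0.2420 + -0.1274i, |z|^2 = 0.0748
Iter 10: z = -0.2417 + -0.1283i, |z|^2 = 0.0749
Iter 11: z = -0.2421 + -0.1280i, |z|^2 = 0.0750
Iter 12: z = -0.2418 + -0.1280i, |z|^2 = 0.0749
Iter 13: z = -0.2419 + -0.1281i, |z|^2 = 0.0749
Iter 14: z = -0.2419 + -0.1280i, |z|^2 = 0.0749
Iter 15: z = -0.2419 + -0.1281i, |z|^2 = 0.0749
Iter 16: z = -0.2419 + -0.1280i, |z|^2 = 0.0749
Iter 17: z = -0.2419 + -0.1281i, |z|^2 = 0.0749
Did not escape in 18 iterations → in set

Answer: yes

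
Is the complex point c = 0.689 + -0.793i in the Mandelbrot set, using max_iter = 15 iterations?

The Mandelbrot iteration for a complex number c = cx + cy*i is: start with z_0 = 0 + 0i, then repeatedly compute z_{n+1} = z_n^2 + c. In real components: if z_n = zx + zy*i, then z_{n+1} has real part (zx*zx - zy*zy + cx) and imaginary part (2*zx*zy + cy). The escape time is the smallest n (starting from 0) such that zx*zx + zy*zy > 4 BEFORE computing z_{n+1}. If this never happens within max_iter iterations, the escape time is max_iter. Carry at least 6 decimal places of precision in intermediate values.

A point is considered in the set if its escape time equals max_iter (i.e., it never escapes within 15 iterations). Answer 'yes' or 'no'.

z_0 = 0 + 0i, c = 0.6890 + -0.7930i
Iter 1: z = 0.6890 + -0.7930i, |z|^2 = 1.1036
Iter 2: z = 0.5349 + -1.8858i, |z|^2 = 3.8422
Iter 3: z = -2.5810 + -2.8103i, |z|^2 = 14.5591
Escaped at iteration 3

Answer: no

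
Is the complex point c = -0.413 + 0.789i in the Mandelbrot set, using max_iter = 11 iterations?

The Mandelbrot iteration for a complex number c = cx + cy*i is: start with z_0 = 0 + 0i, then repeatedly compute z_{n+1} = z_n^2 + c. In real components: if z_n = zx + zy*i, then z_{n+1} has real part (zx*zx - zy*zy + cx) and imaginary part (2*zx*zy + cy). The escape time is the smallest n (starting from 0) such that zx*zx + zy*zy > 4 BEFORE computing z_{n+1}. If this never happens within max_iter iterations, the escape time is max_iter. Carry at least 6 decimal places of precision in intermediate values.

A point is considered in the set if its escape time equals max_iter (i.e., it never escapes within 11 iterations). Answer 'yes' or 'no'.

z_0 = 0 + 0i, c = -0.4130 + 0.7890i
Iter 1: z = -0.4130 + 0.7890i, |z|^2 = 0.7931
Iter 2: z = -0.8650 + 0.1373i, |z|^2 = 0.7670
Iter 3: z = 0.3163 + 0.5515i, |z|^2 = 0.4042
Iter 4: z = -0.6171 + 1.1379i, |z|^2 = 1.6756
Iter 5: z = -1.3269 + -0.6154i, |z|^2 = 2.1395
Iter 6: z = 0.9690 + 2.4222i, |z|^2 = 6.8061
Escaped at iteration 6

Answer: no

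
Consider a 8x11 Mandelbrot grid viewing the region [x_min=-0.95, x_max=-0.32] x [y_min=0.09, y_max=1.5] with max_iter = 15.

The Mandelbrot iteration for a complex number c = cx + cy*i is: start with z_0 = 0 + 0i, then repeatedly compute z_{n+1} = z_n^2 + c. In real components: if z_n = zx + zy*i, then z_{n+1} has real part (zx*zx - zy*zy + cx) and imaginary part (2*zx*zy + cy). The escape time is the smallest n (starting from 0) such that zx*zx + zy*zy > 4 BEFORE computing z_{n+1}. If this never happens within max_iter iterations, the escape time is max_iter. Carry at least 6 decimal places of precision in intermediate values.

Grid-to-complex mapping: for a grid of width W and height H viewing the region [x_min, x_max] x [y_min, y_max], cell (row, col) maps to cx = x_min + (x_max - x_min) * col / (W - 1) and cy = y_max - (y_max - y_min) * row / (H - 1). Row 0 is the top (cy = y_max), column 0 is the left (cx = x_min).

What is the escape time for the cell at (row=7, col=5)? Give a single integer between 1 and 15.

Answer: 15

Derivation:
z_0 = 0 + 0i, c = -0.5000 + 0.5130i
Iter 1: z = -0.5000 + 0.5130i, |z|^2 = 0.5132
Iter 2: z = -0.5132 + 0.0000i, |z|^2 = 0.2633
Iter 3: z = -0.2367 + 0.5130i, |z|^2 = 0.3192
Iter 4: z = -0.7072 + 0.2702i, |z|^2 = 0.5731
Iter 5: z = -0.0729 + 0.1309i, |z|^2 = 0.0224
Iter 6: z = -0.5118 + 0.4939i, |z|^2 = 0.5059
Iter 7: z = -0.4820 + 0.0074i, |z|^2 = 0.2324
Iter 8: z = -0.2677 + 0.5058i, |z|^2 = 0.3276
Iter 9: z = -0.6842 + 0.2421i, |z|^2 = 0.5268
Iter 10: z = -0.0905 + 0.1817i, |z|^2 = 0.0412
Iter 11: z = -0.5248 + 0.4801i, |z|^2 = 0.5059
Iter 12: z = -0.4551 + 0.0091i, |z|^2 = 0.2072
Iter 13: z = -0.2930 + 0.5048i, |z|^2 = 0.3406
Iter 14: z = -0.6689 + 0.2172i, |z|^2 = 0.4947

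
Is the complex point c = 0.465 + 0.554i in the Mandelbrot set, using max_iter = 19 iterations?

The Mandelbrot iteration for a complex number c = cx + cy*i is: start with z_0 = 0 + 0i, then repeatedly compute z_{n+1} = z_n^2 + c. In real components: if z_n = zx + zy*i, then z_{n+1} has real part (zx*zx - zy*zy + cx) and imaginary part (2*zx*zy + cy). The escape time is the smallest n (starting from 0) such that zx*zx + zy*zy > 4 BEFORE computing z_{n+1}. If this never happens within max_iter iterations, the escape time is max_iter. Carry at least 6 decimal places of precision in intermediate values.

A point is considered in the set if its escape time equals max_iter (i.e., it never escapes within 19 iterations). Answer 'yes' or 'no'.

Answer: no

Derivation:
z_0 = 0 + 0i, c = 0.4650 + 0.5540i
Iter 1: z = 0.4650 + 0.5540i, |z|^2 = 0.5231
Iter 2: z = 0.3743 + 1.0692i, |z|^2 = 1.2833
Iter 3: z = -0.5381 + 1.3544i, |z|^2 = 2.1241
Iter 4: z = -1.0799 + -0.9037i, |z|^2 = 1.9829
Iter 5: z = 0.8145 + 2.5059i, |z|^2 = 6.9429
Escaped at iteration 5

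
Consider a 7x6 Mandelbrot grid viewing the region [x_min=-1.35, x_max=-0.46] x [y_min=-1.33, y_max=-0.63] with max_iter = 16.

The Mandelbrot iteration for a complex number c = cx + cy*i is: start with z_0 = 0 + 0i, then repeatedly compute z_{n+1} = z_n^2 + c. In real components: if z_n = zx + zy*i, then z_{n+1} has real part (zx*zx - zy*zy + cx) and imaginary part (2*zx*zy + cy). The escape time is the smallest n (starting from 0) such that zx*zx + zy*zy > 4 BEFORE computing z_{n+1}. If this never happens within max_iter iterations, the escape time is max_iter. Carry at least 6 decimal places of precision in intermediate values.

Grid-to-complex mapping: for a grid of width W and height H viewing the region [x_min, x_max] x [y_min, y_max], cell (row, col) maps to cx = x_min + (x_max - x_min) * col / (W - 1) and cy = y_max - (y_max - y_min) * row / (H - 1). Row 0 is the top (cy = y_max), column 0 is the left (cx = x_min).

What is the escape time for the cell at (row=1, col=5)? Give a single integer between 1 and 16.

Answer: 5

Derivation:
z_0 = 0 + 0i, c = -0.6083 + -0.7700i
Iter 1: z = -0.6083 + -0.7700i, |z|^2 = 0.9630
Iter 2: z = -0.8312 + 0.1668i, |z|^2 = 0.7187
Iter 3: z = 0.0547 + -1.0473i, |z|^2 = 1.0999
Iter 4: z = -1.7022 + -0.8845i, |z|^2 = 3.6800
Iter 5: z = 1.5070 + 2.2413i, |z|^2 = 7.2944
Escaped at iteration 5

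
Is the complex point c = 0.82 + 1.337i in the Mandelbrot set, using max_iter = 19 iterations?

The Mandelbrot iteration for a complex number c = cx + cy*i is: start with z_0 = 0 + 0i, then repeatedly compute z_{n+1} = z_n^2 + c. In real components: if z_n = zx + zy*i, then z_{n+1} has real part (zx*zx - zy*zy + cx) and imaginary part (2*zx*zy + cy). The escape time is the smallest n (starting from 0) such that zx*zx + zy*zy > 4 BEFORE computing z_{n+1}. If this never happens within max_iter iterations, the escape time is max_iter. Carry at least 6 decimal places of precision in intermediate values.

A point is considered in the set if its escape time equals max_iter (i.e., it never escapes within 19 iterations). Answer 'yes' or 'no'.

Answer: no

Derivation:
z_0 = 0 + 0i, c = 0.8200 + 1.3370i
Iter 1: z = 0.8200 + 1.3370i, |z|^2 = 2.4600
Iter 2: z = -0.2952 + 3.5297i, |z|^2 = 12.5458
Escaped at iteration 2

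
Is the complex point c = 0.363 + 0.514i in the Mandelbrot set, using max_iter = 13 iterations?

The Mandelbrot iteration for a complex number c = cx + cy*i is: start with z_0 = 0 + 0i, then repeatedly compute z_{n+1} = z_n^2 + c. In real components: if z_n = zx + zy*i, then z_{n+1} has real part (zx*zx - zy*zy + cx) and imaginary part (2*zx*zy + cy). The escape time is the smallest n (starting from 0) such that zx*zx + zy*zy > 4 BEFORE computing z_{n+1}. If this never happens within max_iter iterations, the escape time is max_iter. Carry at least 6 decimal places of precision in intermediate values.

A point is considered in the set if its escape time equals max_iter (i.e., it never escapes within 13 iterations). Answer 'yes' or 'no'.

Answer: yes

Derivation:
z_0 = 0 + 0i, c = 0.3630 + 0.5140i
Iter 1: z = 0.3630 + 0.5140i, |z|^2 = 0.3960
Iter 2: z = 0.2306 + 0.8872i, |z|^2 = 0.8402
Iter 3: z = -0.3709 + 0.9231i, |z|^2 = 0.9897
Iter 4: z = -0.3516 + -0.1708i, |z|^2 = 0.1528
Iter 5: z = 0.4574 + 0.6341i, |z|^2 = 0.6113
Iter 6: z = 0.1702 + 1.0941i, |z|^2 = 1.2260
Iter 7: z = -0.8051 + 0.8865i, |z|^2 = 1.4340
Iter 8: z = 0.2253 + -0.9134i, |z|^2 = 0.8850
Iter 9: z = -0.4204 + 0.1024i, |z|^2 = 0.1873
Iter 10: z = 0.5293 + 0.4279i, |z|^2 = 0.4633
Iter 11: z = 0.4600 + 0.9670i, |z|^2 = 1.1467
Iter 12: z = -0.3604 + 1.4037i, |z|^2 = 2.1003
Did not escape in 13 iterations → in set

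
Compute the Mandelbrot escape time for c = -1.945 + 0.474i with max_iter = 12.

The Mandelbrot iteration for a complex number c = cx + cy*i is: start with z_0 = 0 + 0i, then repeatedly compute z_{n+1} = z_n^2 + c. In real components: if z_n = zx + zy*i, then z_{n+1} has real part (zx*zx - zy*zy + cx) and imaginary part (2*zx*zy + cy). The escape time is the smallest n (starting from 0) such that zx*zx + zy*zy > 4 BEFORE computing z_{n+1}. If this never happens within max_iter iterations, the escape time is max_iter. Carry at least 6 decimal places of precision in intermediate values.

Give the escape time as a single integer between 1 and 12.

z_0 = 0 + 0i, c = -1.9450 + 0.4740i
Iter 1: z = -1.9450 + 0.4740i, |z|^2 = 4.0077
Escaped at iteration 1

Answer: 1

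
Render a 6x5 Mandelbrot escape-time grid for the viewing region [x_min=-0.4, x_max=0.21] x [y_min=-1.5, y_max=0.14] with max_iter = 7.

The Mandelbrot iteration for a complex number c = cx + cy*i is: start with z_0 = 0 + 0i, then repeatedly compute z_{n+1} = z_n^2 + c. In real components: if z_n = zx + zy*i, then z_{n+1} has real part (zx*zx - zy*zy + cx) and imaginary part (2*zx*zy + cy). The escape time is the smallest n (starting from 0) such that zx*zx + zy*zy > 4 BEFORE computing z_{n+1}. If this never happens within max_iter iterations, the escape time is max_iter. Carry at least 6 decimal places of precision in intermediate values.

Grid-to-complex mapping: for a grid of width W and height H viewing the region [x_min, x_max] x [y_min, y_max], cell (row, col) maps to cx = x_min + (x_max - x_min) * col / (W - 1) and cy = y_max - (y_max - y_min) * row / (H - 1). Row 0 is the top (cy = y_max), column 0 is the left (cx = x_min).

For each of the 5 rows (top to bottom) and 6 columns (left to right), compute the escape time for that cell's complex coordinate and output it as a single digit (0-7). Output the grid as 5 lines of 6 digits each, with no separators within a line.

Answer: 777777
777777
777777
457543
222222

Derivation:
(row=0, col=0): c = -0.4000 + 0.1400i → escape time 7
(row=0, col=1): c = -0.2780 + 0.1400i → escape time 7
(row=0, col=2): c = -0.1560 + 0.1400i → escape time 7
(row=0, col=3): c = -0.0340 + 0.1400i → escape time 7
(row=0, col=4): c = 0.0880 + 0.1400i → escape time 7
(row=0, col=5): c = 0.2100 + 0.1400i → escape time 7
(row=1, col=0): c = -0.4000 + -0.2700i → escape time 7
(row=1, col=1): c = -0.2780 + -0.2700i → escape time 7
(row=1, col=2): c = -0.1560 + -0.2700i → escape time 7
(row=1, col=3): c = -0.0340 + -0.2700i → escape time 7
(row=1, col=4): c = 0.0880 + -0.2700i → escape time 7
(row=1, col=5): c = 0.2100 + -0.2700i → escape time 7
(row=2, col=0): c = -0.4000 + -0.6800i → escape time 7
(row=2, col=1): c = -0.2780 + -0.6800i → escape time 7
(row=2, col=2): c = -0.1560 + -0.6800i → escape time 7
(row=2, col=3): c = -0.0340 + -0.6800i → escape time 7
(row=2, col=4): c = 0.0880 + -0.6800i → escape time 7
(row=2, col=5): c = 0.2100 + -0.6800i → escape time 7
(row=3, col=0): c = -0.4000 + -1.0900i → escape time 4
(row=3, col=1): c = -0.2780 + -1.0900i → escape time 5
(row=3, col=2): c = -0.1560 + -1.0900i → escape time 7
(row=3, col=3): c = -0.0340 + -1.0900i → escape time 5
(row=3, col=4): c = 0.0880 + -1.0900i → escape time 4
(row=3, col=5): c = 0.2100 + -1.0900i → escape time 3
(row=4, col=0): c = -0.4000 + -1.5000i → escape time 2
(row=4, col=1): c = -0.2780 + -1.5000i → escape time 2
(row=4, col=2): c = -0.1560 + -1.5000i → escape time 2
(row=4, col=3): c = -0.0340 + -1.5000i → escape time 2
(row=4, col=4): c = 0.0880 + -1.5000i → escape time 2
(row=4, col=5): c = 0.2100 + -1.5000i → escape time 2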